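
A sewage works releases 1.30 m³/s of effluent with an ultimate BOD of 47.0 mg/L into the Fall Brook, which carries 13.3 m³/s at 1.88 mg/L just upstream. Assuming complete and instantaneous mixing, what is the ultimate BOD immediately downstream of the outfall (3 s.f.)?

Flow-weighted mixing: C = (Q_r C_r + Q_w C_w)/(Q_r + Q_w)
= (13.3×1.88 + 1.30×47.0)/(13.3 + 1.30) = 86.10/14.60 = 5.898 mg/L.

5.90 mg/L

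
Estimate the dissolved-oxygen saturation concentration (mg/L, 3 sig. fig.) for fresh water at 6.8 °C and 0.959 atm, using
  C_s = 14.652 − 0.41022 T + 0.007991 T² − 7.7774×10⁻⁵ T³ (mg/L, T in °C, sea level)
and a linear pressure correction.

C_s ≈ 11.7 mg/L

At sea level: C_s = 14.652 − 0.41022×6.8 + 0.007991×6.8² − 7.7774×10⁻⁵×6.8³ = 12.21 mg/L.
Pressure correction: C_s' = 12.21 × 0.959 = 11.71 mg/L.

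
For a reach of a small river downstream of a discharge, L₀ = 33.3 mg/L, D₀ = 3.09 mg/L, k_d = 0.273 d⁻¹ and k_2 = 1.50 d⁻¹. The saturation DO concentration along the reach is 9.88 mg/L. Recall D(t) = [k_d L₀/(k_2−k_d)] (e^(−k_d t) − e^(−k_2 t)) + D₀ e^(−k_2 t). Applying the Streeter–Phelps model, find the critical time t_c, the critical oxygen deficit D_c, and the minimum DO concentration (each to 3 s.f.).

t_c ≈ 0.949 d; D_c ≈ 4.68 mg/L; min DO ≈ 5.20 mg/L

With k_2/k_d = 5.495 and 1 − D₀(k_2−k_d)/(k_d L₀) = 0.5829,
t_c = ln(5.495 × 0.5829) / (1.50 − 0.273) = ln(3.203) / 1.227 = 1.164/1.227 = 0.9487 d.
L(t_c) = L₀ e^(−k_d t_c) = 33.3 × 0.7718 = 25.70 mg/L, and at the critical point k_2 D_c = k_d L, so D_c = (0.273/1.50) × 25.70 = 4.678 mg/L.
Minimum DO = C_s − D_c = 9.88 − 4.678 = 5.202 mg/L.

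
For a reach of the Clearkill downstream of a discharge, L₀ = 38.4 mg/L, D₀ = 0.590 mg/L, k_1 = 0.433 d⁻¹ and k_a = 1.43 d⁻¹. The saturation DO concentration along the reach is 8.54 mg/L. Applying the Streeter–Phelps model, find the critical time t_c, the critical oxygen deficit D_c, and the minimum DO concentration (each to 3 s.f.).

At the critical point dD/dt = 0, so k_1 L₀ e^(−k_1 t) = k_a D. Substituting D(t) from the Streeter–Phelps equation and solving for t gives
t_c = ln[(k_a/k_1)(1 − D₀(k_a−k_1)/(k_1 L₀))] / (k_a−k_1).
Here k_a−k_1 = 0.9970 d⁻¹ and 1 − D₀(k_a−k_1)/(k_1 L₀) = 1 − 0.590×0.9970/(0.433×38.4) = 0.9646, so
t_c = ln(3.303 × 0.9646) / 0.9970 = 1.159 / 0.9970 = 1.162 d.
D_c = (k_1/k_a) L₀ e^(−k_1 t_c) = (0.433/1.43) × 38.4 × e^(−0.433×1.162) = 0.3028 × 38.4 × 0.6046 = 7.030 mg/L.
Minimum DO = C_s − D_c = 8.54 − 7.030 = 1.510 mg/L.

t_c ≈ 1.16 d; D_c ≈ 7.03 mg/L; min DO ≈ 1.51 mg/L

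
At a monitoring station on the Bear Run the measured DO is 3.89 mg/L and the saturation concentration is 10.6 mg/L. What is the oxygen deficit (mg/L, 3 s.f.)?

D = C_s − C = 10.6 − 3.89 = 6.71 mg/L.

D ≈ 6.71 mg/L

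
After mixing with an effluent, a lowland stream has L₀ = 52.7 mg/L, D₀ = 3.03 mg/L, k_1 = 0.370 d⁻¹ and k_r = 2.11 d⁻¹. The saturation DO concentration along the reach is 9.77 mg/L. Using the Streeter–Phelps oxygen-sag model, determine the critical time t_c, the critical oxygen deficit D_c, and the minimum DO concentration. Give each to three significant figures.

t_c = [1/(k_r−k_1)] ln[(k_r/k_1)(1 − D₀(k_r−k_1)/(k_1 L₀))]
= [1/(2.11−0.370)] ln[(2.11/0.370)(1 − 3.03×1.740/(0.370×52.7))]
= (1/1.740) ln[5.703 × 0.7296] = 0.5747 × ln(4.161) = 0.5747 × 1.426 = 0.8194 d.
L(t_c) = L₀ e^(−k_1 t_c) = 52.7 × 0.7385 = 38.92 mg/L, and at the critical point k_r D_c = k_1 L, so D_c = (0.370/2.11) × 38.92 = 6.824 mg/L.
Minimum DO = C_s − D_c = 9.77 − 6.824 = 2.946 mg/L.

t_c ≈ 0.819 d; D_c ≈ 6.82 mg/L; min DO ≈ 2.95 mg/L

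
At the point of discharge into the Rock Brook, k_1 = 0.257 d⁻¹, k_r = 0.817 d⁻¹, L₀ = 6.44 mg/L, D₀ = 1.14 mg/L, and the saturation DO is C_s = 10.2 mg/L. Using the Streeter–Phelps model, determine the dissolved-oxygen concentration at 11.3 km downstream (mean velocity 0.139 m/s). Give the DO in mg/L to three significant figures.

Travel time t = x/v = 11.3 km / (0.139 m/s) = 11300 m / 0.139 m/s = 81290 s = 0.9409 d.
k_1 L₀/(k_r−k_1) = 0.257×6.44/(0.817−0.257) = 1.655/0.5600 = 2.956 mg/L.
e^(−k_1 t) = e^(−0.257×0.9409) = 0.7852; e^(−k_r t) = e^(−0.817×0.9409) = 0.4636.
D = 2.956 × (0.7852 − 0.4636) + 1.14 × 0.4636 = 0.9505 + 0.5285 = 1.479 mg/L.
DO = C_s − D = 10.2 − 1.479 = 8.721 mg/L.

DO ≈ 8.72 mg/L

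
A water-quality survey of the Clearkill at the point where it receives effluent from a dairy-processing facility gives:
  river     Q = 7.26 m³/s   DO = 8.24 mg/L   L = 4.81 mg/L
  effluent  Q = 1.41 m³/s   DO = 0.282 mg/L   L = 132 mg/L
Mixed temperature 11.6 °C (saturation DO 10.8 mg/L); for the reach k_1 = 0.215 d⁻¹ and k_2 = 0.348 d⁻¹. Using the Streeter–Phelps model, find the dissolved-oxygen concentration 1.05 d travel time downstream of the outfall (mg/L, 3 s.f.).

DO ≈ 3.84 mg/L

Mixed DO = (7.26×8.24 + 1.41×0.282)/(7.26+1.41) = 60.22/8.670 = 6.946 mg/L.
Mixed L₀ = (7.26×4.81 + 1.41×132)/(8.670) = 221.0/8.670 = 25.49 mg/L.
Initial deficit D₀ = C_s − DO₀ = 10.8 − 6.946 = 3.854 mg/L.
D(1.05) = [0.215×25.49/(0.348−0.215)](e^(−0.215×1.05) − e^(−0.348×1.05)) + 3.854 e^(−0.348×1.05)
= 41.21 × (0.7979 − 0.6939) + 3.854 × 0.6939 = 6.961 mg/L.
DO = 10.8 − 6.961 = 3.839 mg/L.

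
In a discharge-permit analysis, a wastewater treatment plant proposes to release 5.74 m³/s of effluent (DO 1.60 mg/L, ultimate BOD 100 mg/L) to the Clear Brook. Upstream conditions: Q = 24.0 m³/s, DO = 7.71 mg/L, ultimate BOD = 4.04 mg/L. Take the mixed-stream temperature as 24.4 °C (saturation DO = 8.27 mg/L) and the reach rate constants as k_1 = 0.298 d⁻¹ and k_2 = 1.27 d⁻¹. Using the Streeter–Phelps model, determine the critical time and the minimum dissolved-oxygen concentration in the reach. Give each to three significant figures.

t_c ≈ 1.19 d; minimum DO ≈ 4.56 mg/L

Mixed DO = (24.0×7.71 + 5.74×1.60)/(24.0+5.74) = 194.2/29.74 = 6.531 mg/L.
Mixed L₀ = (24.0×4.04 + 5.74×100)/(29.74) = 671.0/29.74 = 22.56 mg/L.
Initial deficit D₀ = C_s − DO₀ = 8.27 − 6.531 = 1.739 mg/L.
t_c = (1/0.9720) ln[(1.27/0.298)(1 − 1.739×0.9720/(0.298×22.56))] = 1.029 × ln(3.190) = 1.193 d.
D_c = (0.298/1.27) × 22.56 × e^(−0.298×1.193) = 0.2346 × 22.56 × 0.7007 = 3.709 mg/L.
Minimum DO = 8.27 − 3.709 = 4.561 mg/L.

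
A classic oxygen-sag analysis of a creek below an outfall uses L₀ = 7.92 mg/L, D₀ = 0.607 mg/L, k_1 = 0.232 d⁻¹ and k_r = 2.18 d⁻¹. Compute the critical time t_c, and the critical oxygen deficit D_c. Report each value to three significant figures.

t_c = [1/(k_r−k_1)] ln[(k_r/k_1)(1 − D₀(k_r−k_1)/(k_1 L₀))]
= [1/(2.18−0.232)] ln[(2.18/0.232)(1 − 0.607×1.948/(0.232×7.92))]
= (1/1.948) ln[9.397 × 0.3565] = 0.5133 × ln(3.350) = 0.5133 × 1.209 = 0.6206 d.
L(t_c) = L₀ e^(−k_1 t_c) = 7.92 × 0.8659 = 6.858 mg/L, and at the critical point k_r D_c = k_1 L, so D_c = (0.232/2.18) × 6.858 = 0.7298 mg/L.

t_c ≈ 0.621 d; D_c ≈ 0.730 mg/L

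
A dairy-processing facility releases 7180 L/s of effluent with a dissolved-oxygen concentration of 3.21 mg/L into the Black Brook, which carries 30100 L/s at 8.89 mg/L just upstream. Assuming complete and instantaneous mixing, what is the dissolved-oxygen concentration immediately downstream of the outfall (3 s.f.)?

Flow-weighted mixing: C = (Q_r C_r + Q_w C_w)/(Q_r + Q_w)
= (30100×8.89 + 7180×3.21)/(30100 + 7180) = 290600/37280 = 7.796 mg/L.

7.80 mg/L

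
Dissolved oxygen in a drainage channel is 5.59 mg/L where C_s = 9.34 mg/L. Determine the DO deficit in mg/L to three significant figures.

D = C_s − C = 9.34 − 5.59 = 3.75 mg/L.

D ≈ 3.75 mg/L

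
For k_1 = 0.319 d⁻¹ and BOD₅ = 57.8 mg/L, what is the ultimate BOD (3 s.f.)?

L₀ ≈ 72.5 mg/L

BOD₅ = L₀(1 − e^(−5k_1)) ⇒ L₀ = BOD₅ / (1 − e^(−5×0.319))
= 57.8 / (1 − 0.2029) = 57.8 / 0.7971 = 72.51 mg/L.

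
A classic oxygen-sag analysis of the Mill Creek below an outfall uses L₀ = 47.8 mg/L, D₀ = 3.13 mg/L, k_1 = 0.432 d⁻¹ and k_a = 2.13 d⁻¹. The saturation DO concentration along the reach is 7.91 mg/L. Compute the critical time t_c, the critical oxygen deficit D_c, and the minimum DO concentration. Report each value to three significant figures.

t_c ≈ 0.764 d; D_c ≈ 6.97 mg/L; min DO ≈ 0.942 mg/L

With k_a/k_1 = 4.931 and 1 − D₀(k_a−k_1)/(k_1 L₀) = 0.7426,
t_c = ln(4.931 × 0.7426) / (2.13 − 0.432) = ln(3.662) / 1.698 = 1.298/1.698 = 0.7644 d.
D_c = (k_1/k_a) L₀ e^(−k_1 t_c) = (0.432/2.13) × 47.8 × e^(−0.432×0.7644) = 0.2028 × 47.8 × 0.7188 = 6.968 mg/L.
Minimum DO = C_s − D_c = 7.91 − 6.968 = 0.9417 mg/L.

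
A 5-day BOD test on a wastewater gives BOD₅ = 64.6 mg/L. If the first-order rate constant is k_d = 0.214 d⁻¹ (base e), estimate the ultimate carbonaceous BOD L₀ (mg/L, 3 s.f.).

L₀ ≈ 98.3 mg/L

BOD₅ = L₀(1 − e^(−5k_d)) ⇒ L₀ = BOD₅ / (1 − e^(−5×0.214))
= 64.6 / (1 − 0.3430) = 64.6 / 0.6570 = 98.33 mg/L.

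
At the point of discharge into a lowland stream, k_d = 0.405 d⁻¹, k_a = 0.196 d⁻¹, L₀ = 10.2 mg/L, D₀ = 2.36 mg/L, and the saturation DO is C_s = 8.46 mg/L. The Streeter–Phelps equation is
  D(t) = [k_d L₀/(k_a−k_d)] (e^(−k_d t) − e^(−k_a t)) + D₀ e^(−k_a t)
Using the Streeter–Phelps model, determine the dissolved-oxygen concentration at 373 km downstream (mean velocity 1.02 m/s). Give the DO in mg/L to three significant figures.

Travel time t = x/v = 373 km / (1.02 m/s) = 373000 m / 1.02 m/s = 365700 s = 4.232 d.
k_d L₀/(k_a−k_d) = 0.405×10.2/(0.196−0.405) = 4.131/-0.2090 = -19.77 mg/L.
e^(−k_d t) = e^(−0.405×4.232) = 0.1801; e^(−k_a t) = e^(−0.196×4.232) = 0.4362.
D = -19.77 × (0.1801 − 0.4362) + 2.36 × 0.4362 = 5.062 + 1.030 = 6.092 mg/L.
DO = C_s − D = 8.46 − 6.092 = 2.368 mg/L.

DO ≈ 2.37 mg/L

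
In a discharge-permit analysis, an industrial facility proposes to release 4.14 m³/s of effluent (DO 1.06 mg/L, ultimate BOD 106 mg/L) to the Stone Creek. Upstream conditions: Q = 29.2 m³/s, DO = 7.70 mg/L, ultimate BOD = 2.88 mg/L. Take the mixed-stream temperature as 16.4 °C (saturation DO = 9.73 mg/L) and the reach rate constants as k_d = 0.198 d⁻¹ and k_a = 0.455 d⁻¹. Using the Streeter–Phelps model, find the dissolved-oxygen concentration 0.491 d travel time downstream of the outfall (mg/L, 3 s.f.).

DO ≈ 6.15 mg/L

Mixed DO = (29.2×7.70 + 4.14×1.06)/(29.2+4.14) = 229.2/33.34 = 6.875 mg/L.
Mixed L₀ = (29.2×2.88 + 4.14×106)/(33.34) = 522.9/33.34 = 15.68 mg/L.
Initial deficit D₀ = C_s − DO₀ = 9.73 − 6.875 = 2.855 mg/L.
D(0.491) = [0.198×15.68/(0.455−0.198)](e^(−0.198×0.491) − e^(−0.455×0.491)) + 2.855 e^(−0.455×0.491)
= 12.08 × (0.9074 − 0.7998) + 2.855 × 0.7998 = 3.583 mg/L.
DO = 9.73 − 3.583 = 6.147 mg/L.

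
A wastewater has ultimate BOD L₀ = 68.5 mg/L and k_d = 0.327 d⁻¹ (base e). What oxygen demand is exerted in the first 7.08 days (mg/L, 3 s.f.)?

y_t = L₀(1 − e^(−k_d t)) = 68.5 × (1 − e^(−0.327×7.08))
= 68.5 × (1 − 0.09875) = 68.5 × 0.9012 = 61.74 mg/L.

y ≈ 61.7 mg/L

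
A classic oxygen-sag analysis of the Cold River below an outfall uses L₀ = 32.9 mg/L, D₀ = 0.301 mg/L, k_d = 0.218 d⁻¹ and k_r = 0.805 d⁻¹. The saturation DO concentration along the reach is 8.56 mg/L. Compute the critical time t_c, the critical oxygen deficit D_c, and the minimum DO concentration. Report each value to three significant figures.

t_c ≈ 2.18 d; D_c ≈ 5.54 mg/L; min DO ≈ 3.02 mg/L

At the critical point dD/dt = 0, so k_d L₀ e^(−k_d t) = k_r D. Substituting D(t) from the Streeter–Phelps equation and solving for t gives
t_c = ln[(k_r/k_d)(1 − D₀(k_r−k_d)/(k_d L₀))] / (k_r−k_d).
Here k_r−k_d = 0.5870 d⁻¹ and 1 − D₀(k_r−k_d)/(k_d L₀) = 1 − 0.301×0.5870/(0.218×32.9) = 0.9754, so
t_c = ln(3.693 × 0.9754) / 0.5870 = 1.281 / 0.5870 = 2.183 d.
D_c = (k_d/k_r) L₀ e^(−k_d t_c) = (0.218/0.805) × 32.9 × e^(−0.218×2.183) = 0.2708 × 32.9 × 0.6213 = 5.536 mg/L.
Minimum DO = C_s − D_c = 8.56 − 5.536 = 3.024 mg/L.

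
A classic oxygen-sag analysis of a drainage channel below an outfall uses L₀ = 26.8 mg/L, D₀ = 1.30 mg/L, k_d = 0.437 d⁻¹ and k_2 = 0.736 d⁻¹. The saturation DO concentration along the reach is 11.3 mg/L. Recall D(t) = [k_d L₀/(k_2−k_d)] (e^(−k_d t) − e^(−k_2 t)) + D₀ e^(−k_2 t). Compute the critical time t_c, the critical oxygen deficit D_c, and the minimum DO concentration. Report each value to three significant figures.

At the critical point dD/dt = 0, so k_d L₀ e^(−k_d t) = k_2 D. Substituting D(t) from the Streeter–Phelps equation and solving for t gives
t_c = ln[(k_2/k_d)(1 − D₀(k_2−k_d)/(k_d L₀))] / (k_2−k_d).
Here k_2−k_d = 0.2990 d⁻¹ and 1 − D₀(k_2−k_d)/(k_d L₀) = 1 − 1.30×0.2990/(0.437×26.8) = 0.9668, so
t_c = ln(1.684 × 0.9668) / 0.2990 = 0.4875 / 0.2990 = 1.631 d.
L(t_c) = L₀ e^(−k_d t_c) = 26.8 × 0.4904 = 13.14 mg/L, and at the critical point k_2 D_c = k_d L, so D_c = (0.437/0.736) × 13.14 = 7.803 mg/L.
Minimum DO = C_s − D_c = 11.3 − 7.803 = 3.497 mg/L.

t_c ≈ 1.63 d; D_c ≈ 7.80 mg/L; min DO ≈ 3.50 mg/L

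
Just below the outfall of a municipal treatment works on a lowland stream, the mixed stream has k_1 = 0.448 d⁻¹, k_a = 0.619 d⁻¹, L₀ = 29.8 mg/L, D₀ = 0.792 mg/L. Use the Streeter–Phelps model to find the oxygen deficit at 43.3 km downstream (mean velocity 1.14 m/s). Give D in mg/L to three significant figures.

D ≈ 5.25 mg/L

Travel time t = x/v = 43.3 km / (1.14 m/s) = 43300 m / 1.14 m/s = 37980 s = 0.4396 d.
k_1 L₀/(k_a−k_1) = 0.448×29.8/(0.619−0.448) = 13.35/0.1710 = 78.07 mg/L.
e^(−k_1 t) = e^(−0.448×0.4396) = 0.8212; e^(−k_a t) = e^(−0.619×0.4396) = 0.7618.
D = 78.07 × (0.8212 − 0.7618) + 0.792 × 0.7618 = 4.643 + 0.6033 = 5.246 mg/L.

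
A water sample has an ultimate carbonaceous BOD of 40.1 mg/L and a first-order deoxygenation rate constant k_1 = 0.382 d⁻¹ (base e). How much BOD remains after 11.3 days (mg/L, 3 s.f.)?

L ≈ 0.535 mg/L

L_t = L₀ e^(−k_1 t) = 40.1 × e^(−0.382×11.3) = 40.1 × 0.01335 = 0.5351 mg/L.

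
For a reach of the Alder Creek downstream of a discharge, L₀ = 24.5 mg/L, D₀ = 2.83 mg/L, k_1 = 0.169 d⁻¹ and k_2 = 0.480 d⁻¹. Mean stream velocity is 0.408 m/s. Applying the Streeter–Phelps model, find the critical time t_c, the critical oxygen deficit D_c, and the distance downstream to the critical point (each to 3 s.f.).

t_c ≈ 2.59 d; D_c ≈ 5.57 mg/L; x_c ≈ 91.2 km

With k_2/k_1 = 2.840 and 1 − D₀(k_2−k_1)/(k_1 L₀) = 0.7874,
t_c = ln(2.840 × 0.7874) / (0.480 − 0.169) = ln(2.236) / 0.3110 = 0.8049/0.3110 = 2.588 d.
L(t_c) = L₀ e^(−k_1 t_c) = 24.5 × 0.6457 = 15.82 mg/L, and at the critical point k_2 D_c = k_1 L, so D_c = (0.169/0.480) × 15.82 = 5.570 mg/L.
x_c = v t_c = 0.408 m/s × 2.588 d × 86400 s/d = 91240 m ≈ 91.2 km.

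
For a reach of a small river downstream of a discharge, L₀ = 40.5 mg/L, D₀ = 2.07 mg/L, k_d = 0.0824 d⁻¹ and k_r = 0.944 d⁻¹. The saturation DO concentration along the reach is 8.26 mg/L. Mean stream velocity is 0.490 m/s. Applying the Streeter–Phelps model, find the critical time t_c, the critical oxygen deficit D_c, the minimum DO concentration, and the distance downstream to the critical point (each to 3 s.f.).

t_c ≈ 1.94 d; D_c ≈ 3.01 mg/L; min DO ≈ 5.25 mg/L; x_c ≈ 82.3 km

t_c = [1/(k_r−k_d)] ln[(k_r/k_d)(1 − D₀(k_r−k_d)/(k_d L₀))]
= [1/(0.944−0.0824)] ln[(0.944/0.0824)(1 − 2.07×0.8616/(0.0824×40.5))]
= (1/0.8616) ln[11.46 × 0.4656] = 1.161 × ln(5.334) = 1.161 × 1.674 = 1.943 d.
L(t_c) = L₀ e^(−k_d t_c) = 40.5 × 0.8521 = 34.51 mg/L, and at the critical point k_r D_c = k_d L, so D_c = (0.0824/0.944) × 34.51 = 3.012 mg/L.
Minimum DO = C_s − D_c = 8.26 − 3.012 = 5.248 mg/L.
x_c = v t_c = 0.490 m/s × 1.943 d × 86400 s/d = 82260 m ≈ 82.3 km.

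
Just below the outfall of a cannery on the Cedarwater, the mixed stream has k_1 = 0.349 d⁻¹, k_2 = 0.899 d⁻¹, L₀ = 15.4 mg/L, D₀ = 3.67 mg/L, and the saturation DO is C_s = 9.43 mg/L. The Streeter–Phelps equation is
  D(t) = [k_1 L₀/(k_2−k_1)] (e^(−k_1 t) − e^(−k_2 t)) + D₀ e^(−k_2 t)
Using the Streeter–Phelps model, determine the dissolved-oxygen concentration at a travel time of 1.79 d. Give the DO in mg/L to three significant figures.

DO ≈ 5.42 mg/L

k_1 L₀/(k_2−k_1) = 0.349×15.4/(0.899−0.349) = 5.375/0.5500 = 9.772 mg/L.
e^(−k_1 t) = e^(−0.349×1.790) = 0.5354; e^(−k_2 t) = e^(−0.899×1.790) = 0.2000.
D = 9.772 × (0.5354 − 0.2000) + 3.67 × 0.2000 = 3.277 + 0.7342 = 4.011 mg/L.
DO = C_s − D = 9.43 − 4.011 = 5.419 mg/L.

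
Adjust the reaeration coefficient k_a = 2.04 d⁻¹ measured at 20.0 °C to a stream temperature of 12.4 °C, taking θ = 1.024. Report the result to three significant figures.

k_a ≈ 1.70 d⁻¹

k_a(T₂) = k_a(T₁) · θ^(T₂−T₁) = 2.04 × 1.024^(12.4−20.0)
= 2.04 × 1.024^-7.60 = 2.04 × 0.8351 = 1.704 d⁻¹.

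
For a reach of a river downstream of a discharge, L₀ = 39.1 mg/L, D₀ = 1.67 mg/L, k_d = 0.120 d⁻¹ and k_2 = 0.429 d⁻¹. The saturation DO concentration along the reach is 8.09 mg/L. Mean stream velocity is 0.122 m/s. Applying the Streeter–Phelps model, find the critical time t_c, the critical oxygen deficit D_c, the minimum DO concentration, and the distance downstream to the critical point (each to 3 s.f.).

t_c = [1/(k_2−k_d)] ln[(k_2/k_d)(1 − D₀(k_2−k_d)/(k_d L₀))]
= [1/(0.429−0.120)] ln[(0.429/0.120)(1 − 1.67×0.3090/(0.120×39.1))]
= (1/0.3090) ln[3.575 × 0.8900] = 3.236 × ln(3.182) = 3.236 × 1.157 = 3.746 d.
L(t_c) = L₀ e^(−k_d t_c) = 39.1 × 0.6379 = 24.94 mg/L, and at the critical point k_2 D_c = k_d L, so D_c = (0.120/0.429) × 24.94 = 6.977 mg/L.
Minimum DO = C_s − D_c = 8.09 − 6.977 = 1.113 mg/L.
x_c = v t_c = 0.122 m/s × 3.746 d × 86400 s/d = 39480 m ≈ 39.5 km.

t_c ≈ 3.75 d; D_c ≈ 6.98 mg/L; min DO ≈ 1.11 mg/L; x_c ≈ 39.5 km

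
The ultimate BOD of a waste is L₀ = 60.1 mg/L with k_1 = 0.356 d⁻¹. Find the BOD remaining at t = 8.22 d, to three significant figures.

L ≈ 3.22 mg/L

L_t = L₀ e^(−k_1 t) = 60.1 × e^(−0.356×8.22) = 60.1 × 0.05359 = 3.221 mg/L.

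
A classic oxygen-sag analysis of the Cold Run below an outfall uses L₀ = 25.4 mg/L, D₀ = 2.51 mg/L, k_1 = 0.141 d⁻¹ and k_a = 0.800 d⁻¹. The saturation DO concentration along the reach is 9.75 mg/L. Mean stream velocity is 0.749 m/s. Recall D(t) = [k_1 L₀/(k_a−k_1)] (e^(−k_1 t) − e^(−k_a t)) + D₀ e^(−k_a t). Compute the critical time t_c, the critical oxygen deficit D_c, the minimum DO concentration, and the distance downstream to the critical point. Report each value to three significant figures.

t_c ≈ 1.69 d; D_c ≈ 3.53 mg/L; min DO ≈ 6.22 mg/L; x_c ≈ 110 km

With k_a/k_1 = 5.674 and 1 − D₀(k_a−k_1)/(k_1 L₀) = 0.5381,
t_c = ln(5.674 × 0.5381) / (0.800 − 0.141) = ln(3.053) / 0.6590 = 1.116/0.6590 = 1.694 d.
L(t_c) = L₀ e^(−k_1 t_c) = 25.4 × 0.7876 = 20.00 mg/L, and at the critical point k_a D_c = k_1 L, so D_c = (0.141/0.800) × 20.00 = 3.526 mg/L.
Minimum DO = C_s − D_c = 9.75 − 3.526 = 6.224 mg/L.
x_c = v t_c = 0.749 m/s × 1.694 d × 86400 s/d = 109600 m ≈ 110 km.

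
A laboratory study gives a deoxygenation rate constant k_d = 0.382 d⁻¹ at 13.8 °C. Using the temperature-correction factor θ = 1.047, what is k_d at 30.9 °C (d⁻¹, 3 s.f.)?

k_d ≈ 0.838 d⁻¹

k_d(T₂) = k_d(T₁) · θ^(T₂−T₁) = 0.382 × 1.047^(30.9−13.8)
= 0.382 × 1.047^17.1 = 0.382 × 2.193 = 0.8378 d⁻¹.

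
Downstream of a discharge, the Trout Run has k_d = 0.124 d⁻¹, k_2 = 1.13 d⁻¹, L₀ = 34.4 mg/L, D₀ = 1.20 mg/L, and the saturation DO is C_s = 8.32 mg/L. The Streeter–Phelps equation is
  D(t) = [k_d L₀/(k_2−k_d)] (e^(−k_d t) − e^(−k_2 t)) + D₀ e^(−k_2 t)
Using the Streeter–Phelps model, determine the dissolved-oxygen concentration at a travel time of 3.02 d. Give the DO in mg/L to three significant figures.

DO ≈ 5.50 mg/L

k_d L₀/(k_2−k_d) = 0.124×34.4/(1.13−0.124) = 4.266/1.006 = 4.240 mg/L.
e^(−k_d t) = e^(−0.124×3.020) = 0.6876; e^(−k_2 t) = e^(−1.13×3.020) = 0.03296.
D = 4.240 × (0.6876 − 0.03296) + 1.20 × 0.03296 = 2.776 + 0.03955 = 2.816 mg/L.
DO = C_s − D = 8.32 − 2.816 = 5.504 mg/L.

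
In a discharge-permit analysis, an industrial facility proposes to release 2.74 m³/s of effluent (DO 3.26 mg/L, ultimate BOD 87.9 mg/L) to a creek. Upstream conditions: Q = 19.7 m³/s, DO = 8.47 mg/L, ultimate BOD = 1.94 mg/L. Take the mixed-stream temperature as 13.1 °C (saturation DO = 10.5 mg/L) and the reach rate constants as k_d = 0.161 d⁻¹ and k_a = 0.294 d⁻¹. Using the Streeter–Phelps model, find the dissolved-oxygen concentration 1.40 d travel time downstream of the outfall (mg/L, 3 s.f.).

Mixed DO = (19.7×8.47 + 2.74×3.26)/(19.7+2.74) = 175.8/22.44 = 7.834 mg/L.
Mixed L₀ = (19.7×1.94 + 2.74×87.9)/(22.44) = 279.1/22.44 = 12.44 mg/L.
Initial deficit D₀ = C_s − DO₀ = 10.5 − 7.834 = 2.666 mg/L.
D(1.40) = [0.161×12.44/(0.294−0.161)](e^(−0.161×1.40) − e^(−0.294×1.40)) + 2.666 e^(−0.294×1.40)
= 15.05 × (0.7982 − 0.6626) + 2.666 × 0.6626 = 3.808 mg/L.
DO = 10.5 − 3.808 = 6.692 mg/L.

DO ≈ 6.69 mg/L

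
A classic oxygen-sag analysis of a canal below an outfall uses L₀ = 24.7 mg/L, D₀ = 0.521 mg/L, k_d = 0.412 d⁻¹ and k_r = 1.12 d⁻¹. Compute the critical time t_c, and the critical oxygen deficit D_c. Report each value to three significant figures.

t_c ≈ 1.36 d; D_c ≈ 5.19 mg/L

With k_r/k_d = 2.718 and 1 − D₀(k_r−k_d)/(k_d L₀) = 0.9638,
t_c = ln(2.718 × 0.9638) / (1.12 − 0.412) = ln(2.620) / 0.7080 = 0.9631/0.7080 = 1.360 d.
L(t_c) = L₀ e^(−k_d t_c) = 24.7 × 0.5709 = 14.10 mg/L, and at the critical point k_r D_c = k_d L, so D_c = (0.412/1.12) × 14.10 = 5.188 mg/L.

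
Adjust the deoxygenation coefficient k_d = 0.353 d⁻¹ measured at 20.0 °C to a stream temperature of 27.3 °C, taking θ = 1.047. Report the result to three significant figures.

k_d ≈ 0.494 d⁻¹

k_d(T₂) = k_d(T₁) · θ^(T₂−T₁) = 0.353 × 1.047^(27.3−20.0)
= 0.353 × 1.047^7.30 = 0.353 × 1.398 = 0.4936 d⁻¹.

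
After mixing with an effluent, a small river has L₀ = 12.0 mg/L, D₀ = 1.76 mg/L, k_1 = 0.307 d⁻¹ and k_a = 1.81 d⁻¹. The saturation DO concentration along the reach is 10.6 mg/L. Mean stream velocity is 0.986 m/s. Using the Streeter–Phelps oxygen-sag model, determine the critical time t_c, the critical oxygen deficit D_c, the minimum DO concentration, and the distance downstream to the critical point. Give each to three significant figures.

t_c ≈ 0.338 d; D_c ≈ 1.83 mg/L; min DO ≈ 8.77 mg/L; x_c ≈ 28.8 km

t_c = [1/(k_a−k_1)] ln[(k_a/k_1)(1 − D₀(k_a−k_1)/(k_1 L₀))]
= [1/(1.81−0.307)] ln[(1.81/0.307)(1 − 1.76×1.503/(0.307×12.0))]
= (1/1.503) ln[5.896 × 0.2820] = 0.6653 × ln(1.662) = 0.6653 × 0.5082 = 0.3381 d.
L(t_c) = L₀ e^(−k_1 t_c) = 12.0 × 0.9014 = 10.82 mg/L, and at the critical point k_a D_c = k_1 L, so D_c = (0.307/1.81) × 10.82 = 1.835 mg/L.
Minimum DO = C_s − D_c = 10.6 − 1.835 = 8.765 mg/L.
x_c = v t_c = 0.986 m/s × 0.3381 d × 86400 s/d = 28810 m ≈ 28.8 km.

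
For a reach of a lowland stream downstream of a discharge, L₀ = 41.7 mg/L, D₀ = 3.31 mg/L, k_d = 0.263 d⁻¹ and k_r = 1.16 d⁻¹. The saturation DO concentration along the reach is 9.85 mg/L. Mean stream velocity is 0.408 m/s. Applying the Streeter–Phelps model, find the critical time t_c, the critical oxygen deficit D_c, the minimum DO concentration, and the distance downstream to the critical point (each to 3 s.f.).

At the critical point dD/dt = 0, so k_d L₀ e^(−k_d t) = k_r D. Substituting D(t) from the Streeter–Phelps equation and solving for t gives
t_c = ln[(k_r/k_d)(1 − D₀(k_r−k_d)/(k_d L₀))] / (k_r−k_d).
Here k_r−k_d = 0.8970 d⁻¹ and 1 − D₀(k_r−k_d)/(k_d L₀) = 1 − 3.31×0.8970/(0.263×41.7) = 0.7293, so
t_c = ln(4.411 × 0.7293) / 0.8970 = 1.168 / 0.8970 = 1.302 d.
L(t_c) = L₀ e^(−k_d t_c) = 41.7 × 0.7100 = 29.61 mg/L, and at the critical point k_r D_c = k_d L, so D_c = (0.263/1.16) × 29.61 = 6.712 mg/L.
Minimum DO = C_s − D_c = 9.85 − 6.712 = 3.138 mg/L.
x_c = v t_c = 0.408 m/s × 1.302 d × 86400 s/d = 45910 m ≈ 45.9 km.

t_c ≈ 1.30 d; D_c ≈ 6.71 mg/L; min DO ≈ 3.14 mg/L; x_c ≈ 45.9 km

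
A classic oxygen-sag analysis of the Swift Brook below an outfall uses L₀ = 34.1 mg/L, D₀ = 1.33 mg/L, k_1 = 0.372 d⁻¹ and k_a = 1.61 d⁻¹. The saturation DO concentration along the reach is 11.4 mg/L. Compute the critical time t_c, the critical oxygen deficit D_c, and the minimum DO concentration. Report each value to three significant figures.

At the critical point dD/dt = 0, so k_1 L₀ e^(−k_1 t) = k_a D. Substituting D(t) from the Streeter–Phelps equation and solving for t gives
t_c = ln[(k_a/k_1)(1 − D₀(k_a−k_1)/(k_1 L₀))] / (k_a−k_1).
Here k_a−k_1 = 1.238 d⁻¹ and 1 − D₀(k_a−k_1)/(k_1 L₀) = 1 − 1.33×1.238/(0.372×34.1) = 0.8702, so
t_c = ln(4.328 × 0.8702) / 1.238 = 1.326 / 1.238 = 1.071 d.
L(t_c) = L₀ e^(−k_1 t_c) = 34.1 × 0.6714 = 22.89 mg/L, and at the critical point k_a D_c = k_1 L, so D_c = (0.372/1.61) × 22.89 = 5.290 mg/L.
Minimum DO = C_s − D_c = 11.4 − 5.290 = 6.110 mg/L.

t_c ≈ 1.07 d; D_c ≈ 5.29 mg/L; min DO ≈ 6.11 mg/L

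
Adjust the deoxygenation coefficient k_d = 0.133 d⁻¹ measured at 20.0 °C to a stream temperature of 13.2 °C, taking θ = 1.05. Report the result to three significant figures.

k_d(T₂) = k_d(T₁) · θ^(T₂−T₁) = 0.133 × 1.05^(13.2−20.0)
= 0.133 × 1.05^-6.80 = 0.133 × 0.7177 = 0.09545 d⁻¹.

k_d ≈ 0.0954 d⁻¹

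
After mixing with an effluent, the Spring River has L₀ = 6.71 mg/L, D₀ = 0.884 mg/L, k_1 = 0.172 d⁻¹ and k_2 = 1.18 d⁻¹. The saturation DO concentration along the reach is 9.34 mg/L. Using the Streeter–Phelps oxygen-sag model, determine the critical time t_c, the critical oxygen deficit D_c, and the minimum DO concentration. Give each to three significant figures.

t_c ≈ 0.443 d; D_c ≈ 0.906 mg/L; min DO ≈ 8.43 mg/L

At the critical point dD/dt = 0, so k_1 L₀ e^(−k_1 t) = k_2 D. Substituting D(t) from the Streeter–Phelps equation and solving for t gives
t_c = ln[(k_2/k_1)(1 − D₀(k_2−k_1)/(k_1 L₀))] / (k_2−k_1).
Here k_2−k_1 = 1.008 d⁻¹ and 1 − D₀(k_2−k_1)/(k_1 L₀) = 1 − 0.884×1.008/(0.172×6.71) = 0.2279, so
t_c = ln(6.860 × 0.2279) / 1.008 = 0.4470 / 1.008 = 0.4435 d.
L(t_c) = L₀ e^(−k_1 t_c) = 6.71 × 0.9266 = 6.217 mg/L, and at the critical point k_2 D_c = k_1 L, so D_c = (0.172/1.18) × 6.217 = 0.9062 mg/L.
Minimum DO = C_s − D_c = 9.34 − 0.9062 = 8.434 mg/L.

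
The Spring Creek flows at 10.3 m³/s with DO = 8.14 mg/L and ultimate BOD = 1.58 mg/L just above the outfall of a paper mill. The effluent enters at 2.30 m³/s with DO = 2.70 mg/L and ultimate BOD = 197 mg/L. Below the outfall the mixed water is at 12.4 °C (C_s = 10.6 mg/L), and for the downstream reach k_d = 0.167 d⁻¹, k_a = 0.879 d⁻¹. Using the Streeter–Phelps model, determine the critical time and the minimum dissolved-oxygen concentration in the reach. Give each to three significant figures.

t_c ≈ 1.63 d; minimum DO ≈ 5.21 mg/L

Mixed DO = (10.3×8.14 + 2.30×2.70)/(10.3+2.30) = 90.05/12.60 = 7.147 mg/L.
Mixed L₀ = (10.3×1.58 + 2.30×197)/(12.60) = 469.4/12.60 = 37.25 mg/L.
Initial deficit D₀ = C_s − DO₀ = 10.6 − 7.147 = 3.453 mg/L.
t_c = (1/0.7120) ln[(0.879/0.167)(1 − 3.453×0.7120/(0.167×37.25))] = 1.404 × ln(3.183) = 1.626 d.
D_c = (0.167/0.879) × 37.25 × e^(−0.167×1.626) = 0.1900 × 37.25 × 0.7622 = 5.394 mg/L.
Minimum DO = 10.6 − 5.394 = 5.206 mg/L.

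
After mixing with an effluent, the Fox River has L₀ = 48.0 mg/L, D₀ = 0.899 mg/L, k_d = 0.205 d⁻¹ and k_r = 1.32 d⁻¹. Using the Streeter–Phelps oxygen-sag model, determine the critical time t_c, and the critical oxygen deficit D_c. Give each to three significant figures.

At the critical point dD/dt = 0, so k_d L₀ e^(−k_d t) = k_r D. Substituting D(t) from the Streeter–Phelps equation and solving for t gives
t_c = ln[(k_r/k_d)(1 − D₀(k_r−k_d)/(k_d L₀))] / (k_r−k_d).
Here k_r−k_d = 1.115 d⁻¹ and 1 − D₀(k_r−k_d)/(k_d L₀) = 1 − 0.899×1.115/(0.205×48.0) = 0.8981, so
t_c = ln(6.439 × 0.8981) / 1.115 = 1.755 / 1.115 = 1.574 d.
L(t_c) = L₀ e^(−k_d t_c) = 48.0 × 0.7242 = 34.76 mg/L, and at the critical point k_r D_c = k_d L, so D_c = (0.205/1.32) × 34.76 = 5.399 mg/L.

t_c ≈ 1.57 d; D_c ≈ 5.40 mg/L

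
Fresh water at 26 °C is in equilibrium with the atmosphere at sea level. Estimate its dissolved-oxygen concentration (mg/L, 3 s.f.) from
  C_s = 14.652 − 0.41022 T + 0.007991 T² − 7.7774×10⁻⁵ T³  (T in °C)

C_s = 14.652 − 0.41022×26 + 0.007991×26² − 7.7774×10⁻⁵×26³ = 8.021 mg/L.

C_s ≈ 8.02 mg/L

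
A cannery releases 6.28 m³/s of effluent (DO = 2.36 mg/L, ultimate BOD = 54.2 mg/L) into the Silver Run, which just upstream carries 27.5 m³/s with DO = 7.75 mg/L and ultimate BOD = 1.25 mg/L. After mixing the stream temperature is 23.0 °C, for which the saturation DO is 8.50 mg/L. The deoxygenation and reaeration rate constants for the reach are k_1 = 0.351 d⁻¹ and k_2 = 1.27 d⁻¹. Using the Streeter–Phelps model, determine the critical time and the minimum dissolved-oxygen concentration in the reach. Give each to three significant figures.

Mixed DO = (27.5×7.75 + 6.28×2.36)/(27.5+6.28) = 227.9/33.78 = 6.748 mg/L.
Mixed L₀ = (27.5×1.25 + 6.28×54.2)/(33.78) = 374.8/33.78 = 11.09 mg/L.
Initial deficit D₀ = C_s − DO₀ = 8.50 − 6.748 = 1.752 mg/L.
t_c = (1/0.9190) ln[(1.27/0.351)(1 − 1.752×0.9190/(0.351×11.09))] = 1.088 × ln(2.122) = 0.8187 d.
D_c = (0.351/1.27) × 11.09 × e^(−0.351×0.8187) = 0.2764 × 11.09 × 0.7502 = 2.300 mg/L.
Minimum DO = 8.50 − 2.300 = 6.200 mg/L.

t_c ≈ 0.819 d; minimum DO ≈ 6.20 mg/L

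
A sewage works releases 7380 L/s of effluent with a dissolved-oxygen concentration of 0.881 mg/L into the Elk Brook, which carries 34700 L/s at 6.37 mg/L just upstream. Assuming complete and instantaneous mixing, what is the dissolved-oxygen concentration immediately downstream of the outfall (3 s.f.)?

5.41 mg/L

Flow-weighted mixing: C = (Q_r C_r + Q_w C_w)/(Q_r + Q_w)
= (34700×6.37 + 7380×0.881)/(34700 + 7380) = 227500/42080 = 5.407 mg/L.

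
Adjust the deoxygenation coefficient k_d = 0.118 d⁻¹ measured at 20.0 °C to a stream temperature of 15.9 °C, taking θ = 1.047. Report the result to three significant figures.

k_d(T₂) = k_d(T₁) · θ^(T₂−T₁) = 0.118 × 1.047^(15.9−20.0)
= 0.118 × 1.047^-4.10 = 0.118 × 0.8284 = 0.09775 d⁻¹.

k_d ≈ 0.0977 d⁻¹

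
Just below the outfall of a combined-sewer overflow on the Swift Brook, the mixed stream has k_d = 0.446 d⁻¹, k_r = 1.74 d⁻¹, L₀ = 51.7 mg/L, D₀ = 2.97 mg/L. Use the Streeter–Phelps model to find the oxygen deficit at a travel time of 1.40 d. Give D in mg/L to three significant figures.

k_d L₀/(k_r−k_d) = 0.446×51.7/(1.74−0.446) = 23.06/1.294 = 17.82 mg/L.
e^(−k_d t) = e^(−0.446×1.400) = 0.5356; e^(−k_r t) = e^(−1.74×1.400) = 0.08751.
D = 17.82 × (0.5356 − 0.08751) + 2.97 × 0.08751 = 7.984 + 0.2599 = 8.244 mg/L.

D ≈ 8.24 mg/L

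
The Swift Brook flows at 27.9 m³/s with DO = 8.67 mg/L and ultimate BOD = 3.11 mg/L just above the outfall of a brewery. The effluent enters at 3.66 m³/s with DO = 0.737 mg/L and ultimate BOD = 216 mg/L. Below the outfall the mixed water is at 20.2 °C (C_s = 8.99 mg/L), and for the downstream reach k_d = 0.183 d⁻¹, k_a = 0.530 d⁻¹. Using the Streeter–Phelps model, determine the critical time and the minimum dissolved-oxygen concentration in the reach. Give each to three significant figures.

t_c ≈ 2.81 d; minimum DO ≈ 3.25 mg/L

Mixed DO = (27.9×8.67 + 3.66×0.737)/(27.9+3.66) = 244.6/31.56 = 7.750 mg/L.
Mixed L₀ = (27.9×3.11 + 3.66×216)/(31.56) = 877.3/31.56 = 27.80 mg/L.
Initial deficit D₀ = C_s − DO₀ = 8.99 − 7.750 = 1.240 mg/L.
t_c = (1/0.3470) ln[(0.530/0.183)(1 − 1.240×0.3470/(0.183×27.80))] = 2.882 × ln(2.651) = 2.810 d.
D_c = (0.183/0.530) × 27.80 × e^(−0.183×2.810) = 0.3453 × 27.80 × 0.5980 = 5.740 mg/L.
Minimum DO = 8.99 − 5.740 = 3.250 mg/L.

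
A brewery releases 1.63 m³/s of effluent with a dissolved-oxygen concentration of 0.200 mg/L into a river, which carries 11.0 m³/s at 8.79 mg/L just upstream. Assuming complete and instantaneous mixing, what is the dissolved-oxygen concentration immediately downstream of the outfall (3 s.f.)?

Flow-weighted mixing: C = (Q_r C_r + Q_w C_w)/(Q_r + Q_w)
= (11.0×8.79 + 1.63×0.200)/(11.0 + 1.63) = 97.02/12.63 = 7.681 mg/L.

7.68 mg/L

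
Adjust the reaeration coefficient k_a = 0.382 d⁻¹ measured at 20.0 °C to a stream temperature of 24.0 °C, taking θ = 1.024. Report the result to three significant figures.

k_a(T₂) = k_a(T₁) · θ^(T₂−T₁) = 0.382 × 1.024^(24.0−20.0)
= 0.382 × 1.024^4.00 = 0.382 × 1.100 = 0.4200 d⁻¹.

k_a ≈ 0.420 d⁻¹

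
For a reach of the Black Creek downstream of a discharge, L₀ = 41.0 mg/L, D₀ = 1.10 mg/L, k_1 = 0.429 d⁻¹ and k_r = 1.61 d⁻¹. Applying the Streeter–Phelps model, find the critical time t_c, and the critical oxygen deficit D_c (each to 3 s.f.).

t_c ≈ 1.05 d; D_c ≈ 6.95 mg/L

t_c = [1/(k_r−k_1)] ln[(k_r/k_1)(1 − D₀(k_r−k_1)/(k_1 L₀))]
= [1/(1.61−0.429)] ln[(1.61/0.429)(1 − 1.10×1.181/(0.429×41.0))]
= (1/1.181) ln[3.753 × 0.9261] = 0.8467 × ln(3.476) = 0.8467 × 1.246 = 1.055 d.
D_c = (k_1/k_r) L₀ e^(−k_1 t_c) = (0.429/1.61) × 41.0 × e^(−0.429×1.055) = 0.2665 × 41.0 × 0.6360 = 6.948 mg/L.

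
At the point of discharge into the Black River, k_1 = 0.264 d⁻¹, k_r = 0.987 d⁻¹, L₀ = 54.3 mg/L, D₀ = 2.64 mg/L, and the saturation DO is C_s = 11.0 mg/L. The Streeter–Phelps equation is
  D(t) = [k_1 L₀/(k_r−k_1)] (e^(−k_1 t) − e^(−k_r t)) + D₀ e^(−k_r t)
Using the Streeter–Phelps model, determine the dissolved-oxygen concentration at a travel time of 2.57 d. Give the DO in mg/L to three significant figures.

DO ≈ 2.30 mg/L

k_1 L₀/(k_r−k_1) = 0.264×54.3/(0.987−0.264) = 14.34/0.7230 = 19.83 mg/L.
e^(−k_1 t) = e^(−0.264×2.570) = 0.5074; e^(−k_r t) = e^(−0.987×2.570) = 0.07914.
D = 19.83 × (0.5074 − 0.07914) + 2.64 × 0.07914 = 8.491 + 0.2089 = 8.700 mg/L.
DO = C_s − D = 11.0 − 8.700 = 2.300 mg/L.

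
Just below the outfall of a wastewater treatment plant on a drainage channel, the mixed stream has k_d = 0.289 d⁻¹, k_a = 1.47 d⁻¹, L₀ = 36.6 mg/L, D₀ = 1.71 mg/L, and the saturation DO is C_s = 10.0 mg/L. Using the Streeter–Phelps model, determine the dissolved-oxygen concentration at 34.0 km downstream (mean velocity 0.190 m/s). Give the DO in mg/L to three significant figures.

Travel time t = x/v = 34.0 km / (0.190 m/s) = 34000 m / 0.190 m/s = 178900 s = 2.071 d.
k_d L₀/(k_a−k_d) = 0.289×36.6/(1.47−0.289) = 10.58/1.181 = 8.956 mg/L.
e^(−k_d t) = e^(−0.289×2.071) = 0.5496; e^(−k_a t) = e^(−1.47×2.071) = 0.04762.
D = 8.956 × (0.5496 − 0.04762) + 1.71 × 0.04762 = 4.496 + 0.08142 = 4.577 mg/L.
DO = C_s − D = 10.0 − 4.577 = 5.423 mg/L.

DO ≈ 5.42 mg/L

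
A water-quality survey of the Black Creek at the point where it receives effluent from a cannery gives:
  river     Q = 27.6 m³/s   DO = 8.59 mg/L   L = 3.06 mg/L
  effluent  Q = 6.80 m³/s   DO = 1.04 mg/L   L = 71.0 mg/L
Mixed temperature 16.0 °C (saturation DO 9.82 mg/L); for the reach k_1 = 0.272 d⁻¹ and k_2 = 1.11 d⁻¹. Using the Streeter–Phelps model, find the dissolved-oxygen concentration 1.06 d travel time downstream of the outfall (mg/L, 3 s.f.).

Mixed DO = (27.6×8.59 + 6.80×1.04)/(27.6+6.80) = 244.2/34.40 = 7.098 mg/L.
Mixed L₀ = (27.6×3.06 + 6.80×71.0)/(34.40) = 567.3/34.40 = 16.49 mg/L.
Initial deficit D₀ = C_s − DO₀ = 9.82 − 7.098 = 2.722 mg/L.
D(1.06) = [0.272×16.49/(1.11−0.272)](e^(−0.272×1.06) − e^(−1.11×1.06)) + 2.722 e^(−1.11×1.06)
= 5.352 × (0.7495 − 0.3083) + 2.722 × 0.3083 = 3.201 mg/L.
DO = 9.82 − 3.201 = 6.619 mg/L.

DO ≈ 6.62 mg/L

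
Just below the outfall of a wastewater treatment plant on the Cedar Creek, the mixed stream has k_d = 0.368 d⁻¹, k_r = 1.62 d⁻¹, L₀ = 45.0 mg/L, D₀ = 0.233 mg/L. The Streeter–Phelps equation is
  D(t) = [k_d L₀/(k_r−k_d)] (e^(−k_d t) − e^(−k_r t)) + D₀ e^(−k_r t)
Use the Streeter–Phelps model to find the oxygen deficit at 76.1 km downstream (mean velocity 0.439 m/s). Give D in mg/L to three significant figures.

Travel time t = x/v = 76.1 km / (0.439 m/s) = 76100 m / 0.439 m/s = 173300 s = 2.006 d.
k_d L₀/(k_r−k_d) = 0.368×45.0/(1.62−0.368) = 16.56/1.252 = 13.23 mg/L.
e^(−k_d t) = e^(−0.368×2.006) = 0.4779; e^(−k_r t) = e^(−1.62×2.006) = 0.03876.
D = 13.23 × (0.4779 − 0.03876) + 0.233 × 0.03876 = 5.809 + 0.009032 = 5.818 mg/L.

D ≈ 5.82 mg/L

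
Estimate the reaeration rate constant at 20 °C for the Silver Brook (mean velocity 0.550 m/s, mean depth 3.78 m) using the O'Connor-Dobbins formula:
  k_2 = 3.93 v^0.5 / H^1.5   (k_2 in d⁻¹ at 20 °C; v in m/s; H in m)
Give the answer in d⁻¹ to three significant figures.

k_2 = 3.93 × 0.550^0.5 / 3.78^1.5 = 3.93 × 0.7416 / 7.349 = 0.3966 d⁻¹.

k_2 ≈ 0.397 d⁻¹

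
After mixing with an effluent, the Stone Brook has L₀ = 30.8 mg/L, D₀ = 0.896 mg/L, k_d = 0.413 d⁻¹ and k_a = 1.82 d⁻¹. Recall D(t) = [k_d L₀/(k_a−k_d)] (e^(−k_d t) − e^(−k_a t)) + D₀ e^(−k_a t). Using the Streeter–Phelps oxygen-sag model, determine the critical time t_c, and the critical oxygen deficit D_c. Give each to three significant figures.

t_c ≈ 0.980 d; D_c ≈ 4.66 mg/L

At the critical point dD/dt = 0, so k_d L₀ e^(−k_d t) = k_a D. Substituting D(t) from the Streeter–Phelps equation and solving for t gives
t_c = ln[(k_a/k_d)(1 − D₀(k_a−k_d)/(k_d L₀))] / (k_a−k_d).
Here k_a−k_d = 1.407 d⁻¹ and 1 − D₀(k_a−k_d)/(k_d L₀) = 1 − 0.896×1.407/(0.413×30.8) = 0.9009, so
t_c = ln(4.407 × 0.9009) / 1.407 = 1.379 / 1.407 = 0.9799 d.
D_c = (k_d/k_a) L₀ e^(−k_d t_c) = (0.413/1.82) × 30.8 × e^(−0.413×0.9799) = 0.2269 × 30.8 × 0.6672 = 4.663 mg/L.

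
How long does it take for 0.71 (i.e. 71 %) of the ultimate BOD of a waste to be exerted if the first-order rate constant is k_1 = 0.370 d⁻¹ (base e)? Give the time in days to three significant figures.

y/L₀ = 1 − e^(−k_1 t) = 0.71 ⇒ e^(−k_1 t) = 0.290
t = −ln(0.290) / 0.370 = 1.238 / 0.370 = 3.346 d.

t ≈ 3.35 d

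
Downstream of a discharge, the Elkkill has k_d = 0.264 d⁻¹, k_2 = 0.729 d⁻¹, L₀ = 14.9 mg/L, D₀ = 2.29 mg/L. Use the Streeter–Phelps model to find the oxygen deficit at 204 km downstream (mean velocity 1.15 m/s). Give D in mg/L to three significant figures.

D ≈ 3.54 mg/L

Travel time t = x/v = 204 km / (1.15 m/s) = 204000 m / 1.15 m/s = 177400 s = 2.053 d.
k_d L₀/(k_2−k_d) = 0.264×14.9/(0.729−0.264) = 3.934/0.4650 = 8.459 mg/L.
e^(−k_d t) = e^(−0.264×2.053) = 0.5816; e^(−k_2 t) = e^(−0.729×2.053) = 0.2239.
D = 8.459 × (0.5816 − 0.2239) + 2.29 × 0.2239 = 3.026 + 0.5126 = 3.539 mg/L.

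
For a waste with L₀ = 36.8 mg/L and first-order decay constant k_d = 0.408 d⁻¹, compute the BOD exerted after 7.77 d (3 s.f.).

y_t = L₀(1 − e^(−k_d t)) = 36.8 × (1 − e^(−0.408×7.77))
= 36.8 × (1 − 0.04200) = 36.8 × 0.9580 = 35.25 mg/L.

y ≈ 35.3 mg/L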